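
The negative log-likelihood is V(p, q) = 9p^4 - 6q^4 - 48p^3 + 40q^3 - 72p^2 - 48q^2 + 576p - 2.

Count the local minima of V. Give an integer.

V separates as a function of p plus a function of q, so ∇V=0 decouples.
∂V/∂p = 36(p - 4)(p - 2)(p + 2) = 0 at p ∈ {-2, 2, 4}; ∂V/∂q = -24q(q - 4)(q - 1) = 0 at q ∈ {0, 1, 4}.
The Hessian is diagonal: diag(V_pp, V_qq). Second derivatives: V_pp(-2)=864, V_pp(2)=-288, V_pp(4)=432; V_qq(0)=-96, V_qq(1)=72, V_qq(4)=-288.
Local minima occur where both diagonal entries positive: (-2, 1), (4, 1). Count: 2.

2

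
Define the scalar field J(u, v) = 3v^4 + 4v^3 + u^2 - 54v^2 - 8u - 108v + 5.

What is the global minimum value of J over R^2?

J(u,v) separates as P(u) + Q(v) + 5, so its minimum is min P + min Q + 5.
P'(u) = 2u - 8 vanishes at u ∈ {4}; Q'(v) = 12(v - 3)(v + 1)(v + 3) vanishes at v ∈ {-3, -1, 3}.
Local minima of P (where P''>0): P(4)=-16. Local minima of Q: Q(-3)=-27, Q(3)=-459.
So the global minimum of J is P(4) + Q(3) + 5 = -16 − 459 + 5 = -470, attained at (4, 3).

-470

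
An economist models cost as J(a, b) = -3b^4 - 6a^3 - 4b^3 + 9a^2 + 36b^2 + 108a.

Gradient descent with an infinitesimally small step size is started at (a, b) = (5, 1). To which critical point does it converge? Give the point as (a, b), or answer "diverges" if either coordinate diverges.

diverges

J is separable, so gradient descent decouples: a follows -∂J/∂a, b follows -∂J/∂b.
∂J/∂a = -18(a - 3)(a + 2); at a=5 this is -252, so a increases.
∂J/∂b = -12b(b - 2)(b + 3); at b=1 this is 48, so b decreases.
The a-coordinate has no critical point in that direction and runs off to infinity.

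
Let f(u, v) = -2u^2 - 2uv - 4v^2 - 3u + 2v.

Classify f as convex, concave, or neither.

concave

f is quadratic, so its Hessian is the constant matrix H = [[-4, -2], [-2, -8]].
det(H) = 28, tr(H) = -12.
det(H) > 0 and tr(H) < 0, so H is negative definite everywhere: concave.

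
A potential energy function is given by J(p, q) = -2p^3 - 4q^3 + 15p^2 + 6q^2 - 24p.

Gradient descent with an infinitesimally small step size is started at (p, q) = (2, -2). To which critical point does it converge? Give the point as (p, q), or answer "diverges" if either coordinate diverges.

J is separable, so gradient descent decouples: p follows -∂J/∂p, q follows -∂J/∂q.
∂J/∂p = -6(p - 4)(p - 1); at p=2 this is 12, so p decreases.
∂J/∂q = -12q(q - 1); at q=-2 this is -72, so q increases.
p converges to its nearest critical value 1 (a local min of the p-part); q converges to 0. The iterate converges to (1, 0).

(1, 0)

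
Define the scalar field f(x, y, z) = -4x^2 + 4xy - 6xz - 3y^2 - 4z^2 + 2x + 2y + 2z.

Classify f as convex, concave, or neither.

f is quadratic, so its Hessian is the constant matrix H = [[-8, 4, -6], [4, -6, 0], [-6, 0, -8]].
Leading principal minors: -8, 32, -40.
Signs alternate −, +, − ⇒ H ≺ 0 ⇒ concave.

concave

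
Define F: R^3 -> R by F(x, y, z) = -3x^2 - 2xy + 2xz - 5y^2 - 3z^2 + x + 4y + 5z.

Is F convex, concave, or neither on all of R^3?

concave

F is quadratic, so its Hessian is the constant matrix H = [[-6, -2, 2], [-2, -10, 0], [2, 0, -6]].
Leading principal minors: -6, 56, -296.
Signs alternate −, +, − ⇒ H ≺ 0 ⇒ concave.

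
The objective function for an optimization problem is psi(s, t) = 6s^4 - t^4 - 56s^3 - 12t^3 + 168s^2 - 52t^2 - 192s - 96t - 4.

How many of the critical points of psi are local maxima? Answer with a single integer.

psi separates as a function of s plus a function of t, so ∇psi=0 decouples.
∂psi/∂s = 24(s - 4)(s - 2)(s - 1) = 0 at s ∈ {1, 2, 4}; ∂psi/∂t = -4(t + 2)(t + 3)(t + 4) = 0 at t ∈ {-4, -3, -2}.
The Hessian is diagonal: diag(psi_ss, psi_tt). Second derivatives: psi_ss(1)=72, psi_ss(2)=-48, psi_ss(4)=144; psi_tt(-4)=-8, psi_tt(-3)=4, psi_tt(-2)=-8.
Local maxima occur where both diagonal entries negative: (2, -4), (2, -2). Count: 2.

2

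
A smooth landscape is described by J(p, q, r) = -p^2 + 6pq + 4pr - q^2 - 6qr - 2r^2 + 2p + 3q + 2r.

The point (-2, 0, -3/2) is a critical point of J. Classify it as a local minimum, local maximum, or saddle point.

saddle point

The Hessian is constant: H = [[-2, 6, 4], [6, -2, -6], [4, -6, -4]].
Leading principal minors: Δ₁ = -2, Δ₂ = -32, Δ₃ = -56.
The minors fit neither the all-positive nor the alternating-sign pattern, so H is indefinite: a saddle point.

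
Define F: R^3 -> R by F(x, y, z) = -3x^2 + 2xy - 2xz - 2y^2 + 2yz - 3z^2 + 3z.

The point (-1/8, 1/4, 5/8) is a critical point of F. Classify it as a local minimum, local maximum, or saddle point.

The Hessian is constant: H = [[-6, 2, -2], [2, -4, 2], [-2, 2, -6]].
Leading principal minors: Δ₁ = -6, Δ₂ = 20, Δ₃ = -96.
The minors alternate sign starting negative (−, +, −), so H is negative definite: a local maximum.

local maximum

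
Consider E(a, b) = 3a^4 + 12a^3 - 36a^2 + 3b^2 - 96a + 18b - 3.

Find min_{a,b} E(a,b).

E(a,b) separates as P(a) + Q(b) − 3, so its minimum is min P + min Q − 3.
P'(a) = 12(a - 2)(a + 1)(a + 4) vanishes at a ∈ {-4, -1, 2}; Q'(b) = 6b + 18 vanishes at b ∈ {-3}.
Local minima of P (where P''>0): P(-4)=-192, P(2)=-192. Local minima of Q: Q(-3)=-27.
So the global minimum of E is P(-4) + Q(-3) − 3 = -192 − 27 − 3 = -222, attained at (-4, -3).

-222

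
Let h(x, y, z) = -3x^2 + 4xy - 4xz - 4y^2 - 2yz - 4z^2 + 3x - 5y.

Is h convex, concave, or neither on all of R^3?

h is quadratic, so its Hessian is the constant matrix H = [[-6, 4, -4], [4, -8, -2], [-4, -2, -8]].
Leading principal minors: -6, 32, -40.
Signs alternate −, +, − ⇒ H ≺ 0 ⇒ concave.

concave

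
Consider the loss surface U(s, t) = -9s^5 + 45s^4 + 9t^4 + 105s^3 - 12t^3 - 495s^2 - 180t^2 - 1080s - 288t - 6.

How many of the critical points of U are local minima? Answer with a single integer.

U separates as a function of s plus a function of t, so ∇U=0 decouples.
∂U/∂s = -45(s - 4)(s - 3)(s + 1)(s + 2) = 0 at s ∈ {-2, -1, 3, 4}; ∂U/∂t = 36(t - 4)(t + 1)(t + 2) = 0 at t ∈ {-2, -1, 4}.
The Hessian is diagonal: diag(U_ss, U_tt). Second derivatives: U_ss(-2)=1350, U_ss(-1)=-900, U_ss(3)=900, U_ss(4)=-1350; U_tt(-2)=216, U_tt(-1)=-180, U_tt(4)=1080.
Local minima occur where both diagonal entries positive: (-2, -2), (-2, 4), (3, -2), (3, 4). Count: 4.

4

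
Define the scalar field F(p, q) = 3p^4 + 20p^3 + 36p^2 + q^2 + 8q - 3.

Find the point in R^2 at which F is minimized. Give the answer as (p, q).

(0, -4)

F(p,q) separates as A(p) + B(q) − 3, so its minimum is min A + min B − 3.
A'(p) = 12p(p + 2)(p + 3) vanishes at p ∈ {-3, -2, 0}; B'(q) = 2q + 8 vanishes at q ∈ {-4}.
Local minima of A (where A''>0): A(-3)=27, A(0)=0. Local minima of B: B(-4)=-16.
So the global minimum of F is A(0) + B(-4) − 3 = 0 − 16 − 3 = -19, attained at (0, -4).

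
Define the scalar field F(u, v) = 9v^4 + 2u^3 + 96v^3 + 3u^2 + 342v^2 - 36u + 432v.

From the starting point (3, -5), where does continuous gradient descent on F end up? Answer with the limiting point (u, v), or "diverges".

F is separable, so gradient descent decouples: u follows -∂F/∂u, v follows -∂F/∂v.
∂F/∂u = 6(u - 2)(u + 3); at u=3 this is 36, so u decreases.
∂F/∂v = 36(v + 1)(v + 3)(v + 4); at v=-5 this is -288, so v increases.
u converges to its nearest critical value 2 (a local min of the u-part); v converges to -4. The iterate converges to (2, -4).

(2, -4)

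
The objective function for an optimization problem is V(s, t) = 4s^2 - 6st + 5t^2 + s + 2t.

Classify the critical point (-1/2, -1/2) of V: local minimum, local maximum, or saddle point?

The Hessian of V is constant: H = [[8, -6], [-6, 10]].
det(H) = 8·10 − (-6)² = 44.
det(H) > 0 and tr(H) = 18 > 0, so H is positive definite and the point is a local minimum.

local minimum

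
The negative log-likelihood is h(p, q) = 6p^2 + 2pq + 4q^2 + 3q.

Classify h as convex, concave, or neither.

h is quadratic, so its Hessian is the constant matrix H = [[12, 2], [2, 8]].
det(H) = 92, tr(H) = 20.
det(H) > 0 and tr(H) > 0, so H is positive definite everywhere: convex.

convex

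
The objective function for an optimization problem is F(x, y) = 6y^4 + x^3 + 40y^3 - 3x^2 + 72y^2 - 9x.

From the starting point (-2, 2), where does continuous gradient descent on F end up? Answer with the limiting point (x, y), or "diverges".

F is separable, so gradient descent decouples: x follows -∂F/∂x, y follows -∂F/∂y.
∂F/∂x = 3(x - 3)(x + 1); at x=-2 this is 15, so x decreases.
∂F/∂y = 24y(y + 2)(y + 3); at y=2 this is 960, so y decreases.
The x-coordinate has no critical point in that direction and runs off to infinity.

diverges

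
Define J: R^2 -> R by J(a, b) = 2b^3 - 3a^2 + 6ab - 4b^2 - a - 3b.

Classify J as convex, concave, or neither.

neither

The term 2b^3 is cubic, so the Hessian is not constant.
∂²J/∂b² = 12b - 8, which takes both signs as b varies (negative for sufficiently negative b). A diagonal entry of the Hessian changing sign means the Hessian is neither positive- nor negative-semidefinite on all of R^2.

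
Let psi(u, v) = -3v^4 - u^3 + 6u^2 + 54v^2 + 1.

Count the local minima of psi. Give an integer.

1

psi separates as a function of u plus a function of v, so ∇psi=0 decouples.
∂psi/∂u = -3u(u - 4) = 0 at u ∈ {0, 4}; ∂psi/∂v = -12v(v - 3)(v + 3) = 0 at v ∈ {-3, 0, 3}.
The Hessian is diagonal: diag(psi_uu, psi_vv). Second derivatives: psi_uu(0)=12, psi_uu(4)=-12; psi_vv(-3)=-216, psi_vv(0)=108, psi_vv(3)=-216.
Local minima occur where both diagonal entries positive: (0, 0). Count: 1.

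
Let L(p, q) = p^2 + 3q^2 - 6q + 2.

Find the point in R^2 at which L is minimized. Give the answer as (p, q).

(0, 1)

L(p,q) separates as A(p) + B(q) + 2, so its minimum is min A + min B + 2.
A'(p) = 2p vanishes at p ∈ {0}; B'(q) = 6q - 6 vanishes at q ∈ {1}.
Local minima of A (where A''>0): A(0)=0. Local minima of B: B(1)=-3.
So the global minimum of L is A(0) + B(1) + 2 = 0 − 3 + 2 = -1, attained at (0, 1).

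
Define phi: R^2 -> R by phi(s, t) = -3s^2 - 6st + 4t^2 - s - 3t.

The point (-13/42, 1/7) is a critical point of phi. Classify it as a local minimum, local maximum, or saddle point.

saddle point

The Hessian of phi is constant: H = [[-6, -6], [-6, 8]].
det(H) = (-6)·8 − (-6)² = -84.
Since det(H) < 0, H is indefinite and the critical point is a saddle point.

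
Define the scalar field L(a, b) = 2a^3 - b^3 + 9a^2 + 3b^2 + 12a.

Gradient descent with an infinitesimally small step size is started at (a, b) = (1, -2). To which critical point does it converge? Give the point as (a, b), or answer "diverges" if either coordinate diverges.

L is separable, so gradient descent decouples: a follows -∂L/∂a, b follows -∂L/∂b.
∂L/∂a = 6(a + 1)(a + 2); at a=1 this is 36, so a decreases.
∂L/∂b = -3b(b - 2); at b=-2 this is -24, so b increases.
a converges to its nearest critical value -1 (a local min of the a-part); b converges to 0. The iterate converges to (-1, 0).

(-1, 0)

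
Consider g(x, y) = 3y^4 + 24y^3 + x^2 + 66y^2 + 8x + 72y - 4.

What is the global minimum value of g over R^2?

g(x,y) separates as P(x) + Q(y) − 4, so its minimum is min P + min Q − 4.
P'(x) = 2x + 8 vanishes at x ∈ {-4}; Q'(y) = 12(y + 1)(y + 2)(y + 3) vanishes at y ∈ {-3, -2, -1}.
Local minima of P (where P''>0): P(-4)=-16. Local minima of Q: Q(-3)=-27, Q(-1)=-27.
So the global minimum of g is P(-4) + Q(-3) − 4 = -16 − 27 − 4 = -47, attained at (-4, -3).

-47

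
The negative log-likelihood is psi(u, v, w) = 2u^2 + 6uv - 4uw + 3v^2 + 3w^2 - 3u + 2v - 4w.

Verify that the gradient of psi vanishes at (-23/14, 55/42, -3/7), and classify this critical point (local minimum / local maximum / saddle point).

∇psi = (4u + 6v - 4w - 3, 6u + 6v + 2, -4u + 6w - 4); substituting (-23/14, 55/42, -3/7) gives ∇psi = (0, 0, 0), so (-23/14, 55/42, -3/7) is indeed a critical point.
The Hessian is constant: H = [[4, 6, -4], [6, 6, 0], [-4, 0, 6]].
Leading principal minors: Δ₁ = 4, Δ₂ = -12, Δ₃ = -168.
The minors fit neither the all-positive nor the alternating-sign pattern, so H is indefinite: a saddle point.

saddle point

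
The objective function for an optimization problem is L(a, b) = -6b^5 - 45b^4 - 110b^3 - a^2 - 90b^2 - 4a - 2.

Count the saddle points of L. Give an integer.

L separates as a function of a plus a function of b, so ∇L=0 decouples.
∂L/∂a = -2(a + 2) = 0 at a ∈ {-2}; ∂L/∂b = -30b(b + 1)(b + 2)(b + 3) = 0 at b ∈ {-3, -2, -1, 0}.
The Hessian is diagonal: diag(L_aa, L_bb). Second derivatives: L_aa(-2)=-2; L_bb(-3)=180, L_bb(-2)=-60, L_bb(-1)=60, L_bb(0)=-180.
Saddle points occur where the two diagonal entries have opposite signs: (-2, -3), (-2, -1). Count: 2.

2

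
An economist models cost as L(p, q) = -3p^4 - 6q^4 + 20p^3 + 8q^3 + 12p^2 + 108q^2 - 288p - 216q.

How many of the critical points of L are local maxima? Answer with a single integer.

L separates as a function of p plus a function of q, so ∇L=0 decouples.
∂L/∂p = -12(p - 4)(p - 3)(p + 2) = 0 at p ∈ {-2, 3, 4}; ∂L/∂q = -24(q - 3)(q - 1)(q + 3) = 0 at q ∈ {-3, 1, 3}.
The Hessian is diagonal: diag(L_pp, L_qq). Second derivatives: L_pp(-2)=-360, L_pp(3)=60, L_pp(4)=-72; L_qq(-3)=-576, L_qq(1)=192, L_qq(3)=-288.
Local maxima occur where both diagonal entries negative: (-2, -3), (-2, 3), (4, -3), (4, 3). Count: 4.

4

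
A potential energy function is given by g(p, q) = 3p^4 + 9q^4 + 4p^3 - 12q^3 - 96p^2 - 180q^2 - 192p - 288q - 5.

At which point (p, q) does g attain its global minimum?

(4, 4)

g(p,q) separates as A(p) + B(q) − 5, so its minimum is min A + min B − 5.
A'(p) = 12(p - 4)(p + 1)(p + 4) vanishes at p ∈ {-4, -1, 4}; B'(q) = 36(q - 4)(q + 1)(q + 2) vanishes at q ∈ {-2, -1, 4}.
Local minima of A (where A''>0): A(-4)=-256, A(4)=-1280. Local minima of B: B(-2)=96, B(4)=-2496.
So the global minimum of g is A(4) + B(4) − 5 = -1280 − 2496 − 5 = -3781, attained at (4, 4).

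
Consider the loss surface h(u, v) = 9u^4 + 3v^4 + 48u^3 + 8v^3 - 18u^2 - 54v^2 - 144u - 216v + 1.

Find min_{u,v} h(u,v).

h(u,v) separates as P(u) + Q(v) + 1, so its minimum is min P + min Q + 1.
P'(u) = 36(u - 1)(u + 1)(u + 4) vanishes at u ∈ {-4, -1, 1}; Q'(v) = 12(v - 3)(v + 2)(v + 3) vanishes at v ∈ {-3, -2, 3}.
Local minima of P (where P''>0): P(-4)=-480, P(1)=-105. Local minima of Q: Q(-3)=189, Q(3)=-675.
So the global minimum of h is P(-4) + Q(3) + 1 = -480 − 675 + 1 = -1154, attained at (-4, 3).

-1154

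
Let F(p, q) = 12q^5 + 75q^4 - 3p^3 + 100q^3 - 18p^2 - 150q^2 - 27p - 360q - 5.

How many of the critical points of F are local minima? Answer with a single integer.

2

F separates as a function of p plus a function of q, so ∇F=0 decouples.
∂F/∂p = -9(p + 1)(p + 3) = 0 at p ∈ {-3, -1}; ∂F/∂q = 60(q - 1)(q + 1)(q + 2)(q + 3) = 0 at q ∈ {-3, -2, -1, 1}.
The Hessian is diagonal: diag(F_pp, F_qq). Second derivatives: F_pp(-3)=18, F_pp(-1)=-18; F_qq(-3)=-480, F_qq(-2)=180, F_qq(-1)=-240, F_qq(1)=1440.
Local minima occur where both diagonal entries positive: (-3, -2), (-3, 1). Count: 2.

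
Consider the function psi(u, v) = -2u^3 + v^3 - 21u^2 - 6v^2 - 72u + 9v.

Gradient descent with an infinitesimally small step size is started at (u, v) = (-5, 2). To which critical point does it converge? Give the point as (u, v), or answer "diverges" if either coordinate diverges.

(-4, 3)

psi is separable, so gradient descent decouples: u follows -∂psi/∂u, v follows -∂psi/∂v.
∂psi/∂u = -6(u + 3)(u + 4); at u=-5 this is -12, so u increases.
∂psi/∂v = 3(v - 3)(v - 1); at v=2 this is -3, so v increases.
u converges to its nearest critical value -4 (a local min of the u-part); v converges to 3. The iterate converges to (-4, 3).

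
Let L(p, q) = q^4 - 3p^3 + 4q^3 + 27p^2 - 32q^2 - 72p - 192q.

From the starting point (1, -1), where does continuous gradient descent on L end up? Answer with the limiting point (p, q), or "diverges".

(2, 4)

L is separable, so gradient descent decouples: p follows -∂L/∂p, q follows -∂L/∂q.
∂L/∂p = -9(p - 4)(p - 2); at p=1 this is -27, so p increases.
∂L/∂q = 4(q - 4)(q + 3)(q + 4); at q=-1 this is -120, so q increases.
p converges to its nearest critical value 2 (a local min of the p-part); q converges to 4. The iterate converges to (2, 4).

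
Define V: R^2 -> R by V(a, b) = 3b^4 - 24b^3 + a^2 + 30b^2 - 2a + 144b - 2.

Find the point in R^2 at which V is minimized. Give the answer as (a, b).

(1, -1)

V(a,b) separates as P(a) + Q(b) − 2, so its minimum is min P + min Q − 2.
P'(a) = 2a - 2 vanishes at a ∈ {1}; Q'(b) = 12(b - 4)(b - 3)(b + 1) vanishes at b ∈ {-1, 3, 4}.
Local minima of P (where P''>0): P(1)=-1. Local minima of Q: Q(-1)=-87, Q(4)=288.
So the global minimum of V is P(1) + Q(-1) − 2 = -1 − 87 − 2 = -90, attained at (1, -1).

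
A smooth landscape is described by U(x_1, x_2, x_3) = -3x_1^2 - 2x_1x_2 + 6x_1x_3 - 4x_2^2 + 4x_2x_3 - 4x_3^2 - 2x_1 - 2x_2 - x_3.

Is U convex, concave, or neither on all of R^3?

concave

U is quadratic, so its Hessian is the constant matrix H = [[-6, -2, 6], [-2, -8, 4], [6, 4, -8]].
Leading principal minors: -6, 44, -64.
Signs alternate −, +, − ⇒ H ≺ 0 ⇒ concave.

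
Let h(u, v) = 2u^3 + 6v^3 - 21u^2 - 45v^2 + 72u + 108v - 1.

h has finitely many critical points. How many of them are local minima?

1

h separates as a function of u plus a function of v, so ∇h=0 decouples.
∂h/∂u = 6(u - 4)(u - 3) = 0 at u ∈ {3, 4}; ∂h/∂v = 18(v - 3)(v - 2) = 0 at v ∈ {2, 3}.
The Hessian is diagonal: diag(h_uu, h_vv). Second derivatives: h_uu(3)=-6, h_uu(4)=6; h_vv(2)=-18, h_vv(3)=18.
Local minima occur where both diagonal entries positive: (4, 3). Count: 1.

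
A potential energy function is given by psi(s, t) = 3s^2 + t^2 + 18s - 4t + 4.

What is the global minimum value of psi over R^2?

-27

psi(s,t) separates as P(s) + Q(t) + 4, so its minimum is min P + min Q + 4.
P'(s) = 6s + 18 vanishes at s ∈ {-3}; Q'(t) = 2(t - 2) vanishes at t ∈ {2}.
Local minima of P (where P''>0): P(-3)=-27. Local minima of Q: Q(2)=-4.
So the global minimum of psi is P(-3) + Q(2) + 4 = -27 − 4 + 4 = -27, attained at (-3, 2).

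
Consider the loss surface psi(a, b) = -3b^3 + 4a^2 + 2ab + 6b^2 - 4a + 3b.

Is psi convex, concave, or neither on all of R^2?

The term -3b^3 is cubic, so the Hessian is not constant.
∂²psi/∂b² = -18b + 12, which takes both signs as b varies (negative for sufficiently large b). A diagonal entry of the Hessian changing sign means the Hessian is neither positive- nor negative-semidefinite on all of R^2.

neither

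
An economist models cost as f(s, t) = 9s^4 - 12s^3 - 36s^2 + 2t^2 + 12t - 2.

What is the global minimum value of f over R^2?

f(s,t) separates as P(s) + Q(t) − 2, so its minimum is min P + min Q − 2.
P'(s) = 36s(s - 2)(s + 1) vanishes at s ∈ {-1, 0, 2}; Q'(t) = 4(t + 3) vanishes at t ∈ {-3}.
Local minima of P (where P''>0): P(-1)=-15, P(2)=-96. Local minima of Q: Q(-3)=-18.
So the global minimum of f is P(2) + Q(-3) − 2 = -96 − 18 − 2 = -116, attained at (2, -3).

-116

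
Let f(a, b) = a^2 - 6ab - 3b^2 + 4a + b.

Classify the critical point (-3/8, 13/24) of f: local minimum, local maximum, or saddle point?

saddle point

The Hessian of f is constant: H = [[2, -6], [-6, -6]].
det(H) = 2·(-6) − (-6)² = -48.
Since det(H) < 0, H is indefinite and the critical point is a saddle point.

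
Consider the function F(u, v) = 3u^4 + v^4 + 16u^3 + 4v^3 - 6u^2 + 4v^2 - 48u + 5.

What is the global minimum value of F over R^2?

F(u,v) separates as P(u) + Q(v) + 5, so its minimum is min P + min Q + 5.
P'(u) = 12(u - 1)(u + 1)(u + 4) vanishes at u ∈ {-4, -1, 1}; Q'(v) = 4v(v + 1)(v + 2) vanishes at v ∈ {-2, -1, 0}.
Local minima of P (where P''>0): P(-4)=-160, P(1)=-35. Local minima of Q: Q(-2)=0, Q(0)=0.
So the global minimum of F is P(-4) + Q(-2) + 5 = -160 + 0 + 5 = -155, attained at (-4, -2).

-155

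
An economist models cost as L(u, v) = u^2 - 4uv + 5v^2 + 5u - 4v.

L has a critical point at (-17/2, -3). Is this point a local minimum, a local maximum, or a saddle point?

local minimum

The Hessian of L is constant: H = [[2, -4], [-4, 10]].
det(H) = 2·10 − (-4)² = 4.
det(H) > 0 and tr(H) = 12 > 0, so H is positive definite and the point is a local minimum.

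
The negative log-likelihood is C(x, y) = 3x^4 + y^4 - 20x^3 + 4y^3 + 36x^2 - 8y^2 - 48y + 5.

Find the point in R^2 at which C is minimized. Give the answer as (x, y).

C(x,y) separates as P(x) + Q(y) + 5, so its minimum is min P + min Q + 5.
P'(x) = 12x(x - 3)(x - 2) vanishes at x ∈ {0, 2, 3}; Q'(y) = 4(y - 2)(y + 2)(y + 3) vanishes at y ∈ {-3, -2, 2}.
Local minima of P (where P''>0): P(0)=0, P(3)=27. Local minima of Q: Q(-3)=45, Q(2)=-80.
So the global minimum of C is P(0) + Q(2) + 5 = 0 − 80 + 5 = -75, attained at (0, 2).

(0, 2)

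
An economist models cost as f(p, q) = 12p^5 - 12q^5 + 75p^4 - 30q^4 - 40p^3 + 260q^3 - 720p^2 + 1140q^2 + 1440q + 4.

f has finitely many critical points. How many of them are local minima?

4

f separates as a function of p plus a function of q, so ∇f=0 decouples.
∂f/∂p = 60p(p - 2)(p + 3)(p + 4) = 0 at p ∈ {-4, -3, 0, 2}; ∂f/∂q = -60(q - 4)(q + 1)(q + 2)(q + 3) = 0 at q ∈ {-3, -2, -1, 4}.
The Hessian is diagonal: diag(f_pp, f_qq). Second derivatives: f_pp(-4)=-1440, f_pp(-3)=900, f_pp(0)=-1440, f_pp(2)=3600; f_qq(-3)=840, f_qq(-2)=-360, f_qq(-1)=600, f_qq(4)=-12600.
Local minima occur where both diagonal entries positive: (-3, -3), (-3, -1), (2, -3), (2, -1). Count: 4.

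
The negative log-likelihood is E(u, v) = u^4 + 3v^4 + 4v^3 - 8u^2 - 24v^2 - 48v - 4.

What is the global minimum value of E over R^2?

E(u,v) separates as P(u) + Q(v) − 4, so its minimum is min P + min Q − 4.
P'(u) = 4u(u - 2)(u + 2) vanishes at u ∈ {-2, 0, 2}; Q'(v) = 12(v - 2)(v + 1)(v + 2) vanishes at v ∈ {-2, -1, 2}.
Local minima of P (where P''>0): P(-2)=-16, P(2)=-16. Local minima of Q: Q(-2)=16, Q(2)=-112.
So the global minimum of E is P(-2) + Q(2) − 4 = -16 − 112 − 4 = -132, attained at (-2, 2).

-132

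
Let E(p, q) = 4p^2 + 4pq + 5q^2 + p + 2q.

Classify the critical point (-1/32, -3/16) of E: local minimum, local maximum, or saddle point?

local minimum

The Hessian of E is constant: H = [[8, 4], [4, 10]].
det(H) = 8·10 − 4² = 64.
det(H) > 0 and tr(H) = 18 > 0, so H is positive definite and the point is a local minimum.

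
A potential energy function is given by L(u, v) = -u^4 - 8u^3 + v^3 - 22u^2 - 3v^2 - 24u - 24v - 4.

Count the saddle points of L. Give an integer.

L separates as a function of u plus a function of v, so ∇L=0 decouples.
∂L/∂u = -4(u + 1)(u + 2)(u + 3) = 0 at u ∈ {-3, -2, -1}; ∂L/∂v = 3(v - 4)(v + 2) = 0 at v ∈ {-2, 4}.
The Hessian is diagonal: diag(L_uu, L_vv). Second derivatives: L_uu(-3)=-8, L_uu(-2)=4, L_uu(-1)=-8; L_vv(-2)=-18, L_vv(4)=18.
Saddle points occur where the two diagonal entries have opposite signs: (-3, 4), (-2, -2), (-1, 4). Count: 3.

3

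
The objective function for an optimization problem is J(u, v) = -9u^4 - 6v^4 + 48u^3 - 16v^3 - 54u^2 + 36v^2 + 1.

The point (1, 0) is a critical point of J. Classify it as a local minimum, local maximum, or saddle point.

The mixed partial ∂²J/∂u∂v is 0, so the Hessian at any point is diag(J_uu, J_vv) = diag(36(-3u^2 + 8u - 3), 24(-3v^2 - 4v + 3)).
At (1, 0): H = diag(72, 72).
Both eigenvalues are positive, so H is positive definite: a local minimum.

local minimum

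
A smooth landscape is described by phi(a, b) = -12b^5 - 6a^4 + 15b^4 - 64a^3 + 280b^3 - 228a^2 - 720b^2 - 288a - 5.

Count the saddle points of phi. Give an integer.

phi separates as a function of a plus a function of b, so ∇phi=0 decouples.
∂phi/∂a = -24(a + 1)(a + 3)(a + 4) = 0 at a ∈ {-4, -3, -1}; ∂phi/∂b = -60b(b - 3)(b - 2)(b + 4) = 0 at b ∈ {-4, 0, 2, 3}.
The Hessian is diagonal: diag(phi_aa, phi_bb). Second derivatives: phi_aa(-4)=-72, phi_aa(-3)=48, phi_aa(-1)=-144; phi_bb(-4)=10080, phi_bb(0)=-1440, phi_bb(2)=720, phi_bb(3)=-1260.
Saddle points occur where the two diagonal entries have opposite signs: (-4, -4), (-4, 2), (-3, 0), (-3, 3), (-1, -4), (-1, 2). Count: 6.

6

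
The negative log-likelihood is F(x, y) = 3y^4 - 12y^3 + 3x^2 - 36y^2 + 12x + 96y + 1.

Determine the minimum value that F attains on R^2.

F(x,y) separates as P(x) + Q(y) + 1, so its minimum is min P + min Q + 1.
P'(x) = 6x + 12 vanishes at x ∈ {-2}; Q'(y) = 12(y - 4)(y - 1)(y + 2) vanishes at y ∈ {-2, 1, 4}.
Local minima of P (where P''>0): P(-2)=-12. Local minima of Q: Q(-2)=-192, Q(4)=-192.
So the global minimum of F is P(-2) + Q(-2) + 1 = -12 − 192 + 1 = -203, attained at (-2, -2).

-203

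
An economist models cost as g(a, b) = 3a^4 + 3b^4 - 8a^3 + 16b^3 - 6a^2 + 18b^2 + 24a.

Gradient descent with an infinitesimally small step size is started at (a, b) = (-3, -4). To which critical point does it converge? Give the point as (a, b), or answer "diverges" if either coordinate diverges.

(-1, -3)

g is separable, so gradient descent decouples: a follows -∂g/∂a, b follows -∂g/∂b.
∂g/∂a = 12(a - 2)(a - 1)(a + 1); at a=-3 this is -480, so a increases.
∂g/∂b = 12b(b + 1)(b + 3); at b=-4 this is -144, so b increases.
a converges to its nearest critical value -1 (a local min of the a-part); b converges to -3. The iterate converges to (-1, -3).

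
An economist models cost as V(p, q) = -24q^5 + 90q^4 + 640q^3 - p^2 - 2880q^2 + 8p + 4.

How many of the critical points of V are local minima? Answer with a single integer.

0

V separates as a function of p plus a function of q, so ∇V=0 decouples.
∂V/∂p = -2(p - 4) = 0 at p ∈ {4}; ∂V/∂q = -120q(q - 4)(q - 3)(q + 4) = 0 at q ∈ {-4, 0, 3, 4}.
The Hessian is diagonal: diag(V_pp, V_qq). Second derivatives: V_pp(4)=-2; V_qq(-4)=26880, V_qq(0)=-5760, V_qq(3)=2520, V_qq(4)=-3840.
Local minima occur where both diagonal entries positive: none. Count: 0.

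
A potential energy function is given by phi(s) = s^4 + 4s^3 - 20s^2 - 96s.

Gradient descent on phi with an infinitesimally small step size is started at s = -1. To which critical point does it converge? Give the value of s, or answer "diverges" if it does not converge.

phi'(s) = 4(s - 3)(s + 2)(s + 4), so phi'(-1) = -48.
Gradient descent moves in the -phi' direction, i.e. s is increasing.
The nearest critical point in that direction is s = 3, where phi'' = 140 > 0 (a local minimum). The iterate converges there.

3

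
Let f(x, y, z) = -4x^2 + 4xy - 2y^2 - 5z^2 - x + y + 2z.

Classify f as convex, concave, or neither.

concave

f is quadratic, so its Hessian is the constant matrix H = [[-8, 4, 0], [4, -4, 0], [0, 0, -10]].
Leading principal minors: -8, 16, -160.
Signs alternate −, +, − ⇒ H ≺ 0 ⇒ concave.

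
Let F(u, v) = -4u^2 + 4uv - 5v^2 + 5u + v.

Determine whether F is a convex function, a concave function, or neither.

concave

F is quadratic, so its Hessian is the constant matrix H = [[-8, 4], [4, -10]].
det(H) = 64, tr(H) = -18.
det(H) > 0 and tr(H) < 0, so H is negative definite everywhere: concave.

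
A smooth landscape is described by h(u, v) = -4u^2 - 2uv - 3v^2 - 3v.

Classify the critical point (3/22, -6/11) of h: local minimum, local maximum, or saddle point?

The Hessian of h is constant: H = [[-8, -2], [-2, -6]].
det(H) = (-8)·(-6) − (-2)² = 44.
det(H) > 0 and tr(H) = -14 < 0, so H is negative definite and the point is a local maximum.

local maximum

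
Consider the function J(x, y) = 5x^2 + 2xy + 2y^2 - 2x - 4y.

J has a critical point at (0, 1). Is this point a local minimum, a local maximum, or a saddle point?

The Hessian of J is constant: H = [[10, 2], [2, 4]].
det(H) = 10·4 − 2² = 36.
det(H) > 0 and tr(H) = 14 > 0, so H is positive definite and the point is a local minimum.

local minimum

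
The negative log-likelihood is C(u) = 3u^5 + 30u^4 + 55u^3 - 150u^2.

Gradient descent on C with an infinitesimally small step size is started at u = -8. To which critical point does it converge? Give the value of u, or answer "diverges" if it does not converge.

C'(u) = 15u(u - 1)(u + 4)(u + 5), so C'(-8) = 12960.
Gradient descent moves in the -C' direction, i.e. u is decreasing.
There is no critical point below u=-8, and C' keeps the same sign, so the iterate runs off to −∞.

diverges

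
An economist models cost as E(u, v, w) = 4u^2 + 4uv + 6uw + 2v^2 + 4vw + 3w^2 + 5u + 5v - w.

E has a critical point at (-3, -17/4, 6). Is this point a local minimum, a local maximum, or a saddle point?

local minimum

The Hessian is constant: H = [[8, 4, 6], [4, 4, 4], [6, 4, 6]].
Leading principal minors: Δ₁ = 8, Δ₂ = 16, Δ₃ = 16.
All leading minors are positive, so H is positive definite: a local minimum.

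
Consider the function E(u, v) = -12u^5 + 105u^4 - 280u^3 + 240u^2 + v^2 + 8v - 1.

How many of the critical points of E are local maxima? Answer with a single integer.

0

E separates as a function of u plus a function of v, so ∇E=0 decouples.
∂E/∂u = -60u(u - 4)(u - 2)(u - 1) = 0 at u ∈ {0, 1, 2, 4}; ∂E/∂v = 2(v + 4) = 0 at v ∈ {-4}.
The Hessian is diagonal: diag(E_uu, E_vv). Second derivatives: E_uu(0)=480, E_uu(1)=-180, E_uu(2)=240, E_uu(4)=-1440; E_vv(-4)=2.
Local maxima occur where both diagonal entries negative: none. Count: 0.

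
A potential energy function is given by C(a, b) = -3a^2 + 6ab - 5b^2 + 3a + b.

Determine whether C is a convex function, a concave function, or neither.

concave

C is quadratic, so its Hessian is the constant matrix H = [[-6, 6], [6, -10]].
det(H) = 24, tr(H) = -16.
det(H) > 0 and tr(H) < 0, so H is negative definite everywhere: concave.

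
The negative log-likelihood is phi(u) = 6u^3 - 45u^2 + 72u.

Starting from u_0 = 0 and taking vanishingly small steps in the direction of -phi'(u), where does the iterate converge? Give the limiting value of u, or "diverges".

diverges

phi'(u) = 18(u - 4)(u - 1), so phi'(0) = 72.
Gradient descent moves in the -phi' direction, i.e. u is decreasing.
There is no critical point below u=0, and phi' keeps the same sign, so the iterate runs off to −∞.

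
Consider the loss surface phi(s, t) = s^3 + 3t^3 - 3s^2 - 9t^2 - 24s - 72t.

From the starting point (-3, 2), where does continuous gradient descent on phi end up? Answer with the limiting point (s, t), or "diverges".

diverges

phi is separable, so gradient descent decouples: s follows -∂phi/∂s, t follows -∂phi/∂t.
∂phi/∂s = 3(s - 4)(s + 2); at s=-3 this is 21, so s decreases.
∂phi/∂t = 9(t - 4)(t + 2); at t=2 this is -72, so t increases.
The s-coordinate has no critical point in that direction and runs off to infinity.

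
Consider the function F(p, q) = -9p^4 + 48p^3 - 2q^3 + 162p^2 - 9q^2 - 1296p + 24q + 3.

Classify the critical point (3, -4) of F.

The mixed partial ∂²F/∂p∂q is 0, so the Hessian at any point is diag(F_pp, F_qq) = diag(36(-3p^2 + 8p + 9), -6(2q + 3)).
At (3, -4): H = diag(216, 30).
Both eigenvalues are positive, so H is positive definite: a local minimum.

local minimum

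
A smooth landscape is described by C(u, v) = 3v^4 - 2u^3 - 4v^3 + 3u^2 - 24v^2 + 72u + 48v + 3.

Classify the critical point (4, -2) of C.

The mixed partial ∂²C/∂u∂v is 0, so the Hessian at any point is diag(C_uu, C_vv) = diag(6(-2u + 1), 12(3v^2 - 2v - 4)).
At (4, -2): H = diag(-42, 144).
The eigenvalues have opposite signs, so H is indefinite: a saddle point.

saddle point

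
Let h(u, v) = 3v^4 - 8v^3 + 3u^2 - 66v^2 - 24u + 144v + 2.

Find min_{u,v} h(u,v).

-613

h(u,v) separates as P(u) + Q(v) + 2, so its minimum is min P + min Q + 2.
P'(u) = 6u - 24 vanishes at u ∈ {4}; Q'(v) = 12(v - 4)(v - 1)(v + 3) vanishes at v ∈ {-3, 1, 4}.
Local minima of P (where P''>0): P(4)=-48. Local minima of Q: Q(-3)=-567, Q(4)=-224.
So the global minimum of h is P(4) + Q(-3) + 2 = -48 − 567 + 2 = -613, attained at (4, -3).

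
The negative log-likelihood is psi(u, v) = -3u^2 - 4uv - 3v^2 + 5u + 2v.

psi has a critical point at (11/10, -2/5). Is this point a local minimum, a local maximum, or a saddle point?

The Hessian of psi is constant: H = [[-6, -4], [-4, -6]].
det(H) = (-6)·(-6) − (-4)² = 20.
det(H) > 0 and tr(H) = -12 < 0, so H is negative definite and the point is a local maximum.

local maximum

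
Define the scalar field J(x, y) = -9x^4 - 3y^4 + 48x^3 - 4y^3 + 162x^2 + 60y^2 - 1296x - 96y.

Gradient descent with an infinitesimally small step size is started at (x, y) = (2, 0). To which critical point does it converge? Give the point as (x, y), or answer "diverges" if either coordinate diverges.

(3, 1)

J is separable, so gradient descent decouples: x follows -∂J/∂x, y follows -∂J/∂y.
∂J/∂x = -36(x - 4)(x - 3)(x + 3); at x=2 this is -360, so x increases.
∂J/∂y = -12(y - 2)(y - 1)(y + 4); at y=0 this is -96, so y increases.
x converges to its nearest critical value 3 (a local min of the x-part); y converges to 1. The iterate converges to (3, 1).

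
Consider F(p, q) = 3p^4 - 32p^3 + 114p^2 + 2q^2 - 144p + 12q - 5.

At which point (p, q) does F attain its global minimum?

(1, -3)

F(p,q) separates as A(p) + B(q) − 5, so its minimum is min A + min B − 5.
A'(p) = 12(p - 4)(p - 3)(p - 1) vanishes at p ∈ {1, 3, 4}; B'(q) = 4q + 12 vanishes at q ∈ {-3}.
Local minima of A (where A''>0): A(1)=-59, A(4)=-32. Local minima of B: B(-3)=-18.
So the global minimum of F is A(1) + B(-3) − 5 = -59 − 18 − 5 = -82, attained at (1, -3).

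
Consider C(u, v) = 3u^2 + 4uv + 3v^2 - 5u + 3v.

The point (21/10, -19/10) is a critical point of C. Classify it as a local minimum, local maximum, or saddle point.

local minimum

The Hessian of C is constant: H = [[6, 4], [4, 6]].
det(H) = 6·6 − 4² = 20.
det(H) > 0 and tr(H) = 12 > 0, so H is positive definite and the point is a local minimum.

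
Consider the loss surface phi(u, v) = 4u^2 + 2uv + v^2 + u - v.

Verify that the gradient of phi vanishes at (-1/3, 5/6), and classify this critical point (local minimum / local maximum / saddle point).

∇phi = (8u + 2v + 1, 2u + 2v - 1); substituting (-1/3, 5/6) gives ∇phi = (0, 0), so (-1/3, 5/6) is indeed a critical point.
The Hessian of phi is constant: H = [[8, 2], [2, 2]].
det(H) = 8·2 − 2² = 12.
det(H) > 0 and tr(H) = 10 > 0, so H is positive definite and the point is a local minimum.

local minimum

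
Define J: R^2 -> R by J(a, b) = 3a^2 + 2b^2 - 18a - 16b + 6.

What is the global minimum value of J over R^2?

J(a,b) separates as P(a) + Q(b) + 6, so its minimum is min P + min Q + 6.
P'(a) = 6a - 18 vanishes at a ∈ {3}; Q'(b) = 4b - 16 vanishes at b ∈ {4}.
Local minima of P (where P''>0): P(3)=-27. Local minima of Q: Q(4)=-32.
So the global minimum of J is P(3) + Q(4) + 6 = -27 − 32 + 6 = -53, attained at (3, 4).

-53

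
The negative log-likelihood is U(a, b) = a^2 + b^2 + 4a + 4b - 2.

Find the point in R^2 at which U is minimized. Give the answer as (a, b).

U(a,b) separates as P(a) + Q(b) − 2, so its minimum is min P + min Q − 2.
P'(a) = 2a + 4 vanishes at a ∈ {-2}; Q'(b) = 2b + 4 vanishes at b ∈ {-2}.
Local minima of P (where P''>0): P(-2)=-4. Local minima of Q: Q(-2)=-4.
So the global minimum of U is P(-2) + Q(-2) − 2 = -4 − 4 − 2 = -10, attained at (-2, -2).

(-2, -2)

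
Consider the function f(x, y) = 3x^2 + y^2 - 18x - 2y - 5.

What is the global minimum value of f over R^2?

-33

f(x,y) separates as P(x) + Q(y) − 5, so its minimum is min P + min Q − 5.
P'(x) = 6x - 18 vanishes at x ∈ {3}; Q'(y) = 2y - 2 vanishes at y ∈ {1}.
Local minima of P (where P''>0): P(3)=-27. Local minima of Q: Q(1)=-1.
So the global minimum of f is P(3) + Q(1) − 5 = -27 − 1 − 5 = -33, attained at (3, 1).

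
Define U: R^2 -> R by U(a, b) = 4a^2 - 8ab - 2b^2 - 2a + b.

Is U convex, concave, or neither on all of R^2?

U is quadratic, so its Hessian is the constant matrix H = [[8, -8], [-8, -4]].
det(H) = -96, tr(H) = 4.
det(H) < 0, so H is indefinite: neither convex nor concave.

neither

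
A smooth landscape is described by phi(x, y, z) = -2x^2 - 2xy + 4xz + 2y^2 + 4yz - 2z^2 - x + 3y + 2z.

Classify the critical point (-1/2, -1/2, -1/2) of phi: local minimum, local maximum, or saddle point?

saddle point

The Hessian is constant: H = [[-4, -2, 4], [-2, 4, 4], [4, 4, -4]].
Leading principal minors: Δ₁ = -4, Δ₂ = -20, Δ₃ = 16.
The minors fit neither the all-positive nor the alternating-sign pattern, so H is indefinite: a saddle point.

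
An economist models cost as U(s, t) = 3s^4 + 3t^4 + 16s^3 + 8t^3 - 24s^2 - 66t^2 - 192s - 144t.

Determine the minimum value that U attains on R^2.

-871

U(s,t) separates as P(s) + Q(t), so its minimum is min P + min Q.
P'(s) = 12(s - 2)(s + 2)(s + 4) vanishes at s ∈ {-4, -2, 2}; Q'(t) = 12(t - 3)(t + 1)(t + 4) vanishes at t ∈ {-4, -1, 3}.
Local minima of P (where P''>0): P(-4)=128, P(2)=-304. Local minima of Q: Q(-4)=-224, Q(3)=-567.
So the global minimum of U is P(2) + Q(3) = -304 − 567 = -871, attained at (2, 3).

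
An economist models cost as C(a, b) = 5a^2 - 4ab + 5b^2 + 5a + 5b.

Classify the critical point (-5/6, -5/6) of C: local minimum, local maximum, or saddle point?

local minimum

The Hessian of C is constant: H = [[10, -4], [-4, 10]].
det(H) = 10·10 − (-4)² = 84.
det(H) > 0 and tr(H) = 20 > 0, so H is positive definite and the point is a local minimum.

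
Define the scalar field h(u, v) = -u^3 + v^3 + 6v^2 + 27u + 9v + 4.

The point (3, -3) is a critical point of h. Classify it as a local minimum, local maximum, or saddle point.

local maximum

The mixed partial ∂²h/∂u∂v is 0, so the Hessian at any point is diag(h_uu, h_vv) = diag(-6u, 6(v + 2)).
At (3, -3): H = diag(-18, -6).
Both eigenvalues are negative, so H is negative definite: a local maximum.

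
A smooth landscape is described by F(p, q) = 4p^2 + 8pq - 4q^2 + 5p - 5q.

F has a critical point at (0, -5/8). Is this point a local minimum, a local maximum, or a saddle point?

The Hessian of F is constant: H = [[8, 8], [8, -8]].
det(H) = 8·(-8) − 8² = -128.
Since det(H) < 0, H is indefinite and the critical point is a saddle point.

saddle point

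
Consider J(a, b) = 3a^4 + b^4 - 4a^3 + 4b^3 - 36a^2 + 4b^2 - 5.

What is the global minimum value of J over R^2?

J(a,b) separates as P(a) + Q(b) − 5, so its minimum is min P + min Q − 5.
P'(a) = 12a(a - 3)(a + 2) vanishes at a ∈ {-2, 0, 3}; Q'(b) = 4b(b + 1)(b + 2) vanishes at b ∈ {-2, -1, 0}.
Local minima of P (where P''>0): P(-2)=-64, P(3)=-189. Local minima of Q: Q(-2)=0, Q(0)=0.
So the global minimum of J is P(3) + Q(-2) − 5 = -189 + 0 − 5 = -194, attained at (3, -2).

-194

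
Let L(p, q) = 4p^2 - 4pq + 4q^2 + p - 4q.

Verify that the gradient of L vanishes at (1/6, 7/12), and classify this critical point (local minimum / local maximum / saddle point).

local minimum

∇L = (8p - 4q + 1, -4p + 8q - 4); substituting (1/6, 7/12) gives ∇L = (0, 0), so (1/6, 7/12) is indeed a critical point.
The Hessian of L is constant: H = [[8, -4], [-4, 8]].
det(H) = 8·8 − (-4)² = 48.
det(H) > 0 and tr(H) = 16 > 0, so H is positive definite and the point is a local minimum.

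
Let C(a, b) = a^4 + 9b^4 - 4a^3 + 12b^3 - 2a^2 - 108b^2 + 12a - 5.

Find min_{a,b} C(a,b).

-581

C(a,b) separates as P(a) + Q(b) − 5, so its minimum is min P + min Q − 5.
P'(a) = 4(a - 3)(a - 1)(a + 1) vanishes at a ∈ {-1, 1, 3}; Q'(b) = 36b(b - 2)(b + 3) vanishes at b ∈ {-3, 0, 2}.
Local minima of P (where P''>0): P(-1)=-9, P(3)=-9. Local minima of Q: Q(-3)=-567, Q(2)=-192.
So the global minimum of C is P(-1) + Q(-3) − 5 = -9 − 567 − 5 = -581, attained at (-1, -3).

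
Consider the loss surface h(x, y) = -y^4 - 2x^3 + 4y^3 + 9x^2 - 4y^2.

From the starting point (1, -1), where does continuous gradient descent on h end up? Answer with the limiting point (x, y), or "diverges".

h is separable, so gradient descent decouples: x follows -∂h/∂x, y follows -∂h/∂y.
∂h/∂x = -6x(x - 3); at x=1 this is 12, so x decreases.
∂h/∂y = -4y(y - 2)(y - 1); at y=-1 this is 24, so y decreases.
The y-coordinate has no critical point in that direction and runs off to infinity.

diverges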